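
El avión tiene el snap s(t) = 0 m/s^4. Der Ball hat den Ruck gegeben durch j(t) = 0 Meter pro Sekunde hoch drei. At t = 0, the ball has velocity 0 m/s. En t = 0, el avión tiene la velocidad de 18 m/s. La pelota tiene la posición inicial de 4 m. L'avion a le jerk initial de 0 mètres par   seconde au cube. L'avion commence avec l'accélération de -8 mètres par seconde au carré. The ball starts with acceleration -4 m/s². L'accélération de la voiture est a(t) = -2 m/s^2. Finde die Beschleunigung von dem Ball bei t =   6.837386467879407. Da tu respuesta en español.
Necesitamos integrar nuestra ecuación de la sacudida j(t) = 0 1 vez. La antiderivada de la sacudida es la aceleración. Usando a(0) = -4, obtenemos a(t) = -4. De la ecuación de la aceleración a(t) = -4, sustituimos t = 6.837386467879407 para obtener a = -4.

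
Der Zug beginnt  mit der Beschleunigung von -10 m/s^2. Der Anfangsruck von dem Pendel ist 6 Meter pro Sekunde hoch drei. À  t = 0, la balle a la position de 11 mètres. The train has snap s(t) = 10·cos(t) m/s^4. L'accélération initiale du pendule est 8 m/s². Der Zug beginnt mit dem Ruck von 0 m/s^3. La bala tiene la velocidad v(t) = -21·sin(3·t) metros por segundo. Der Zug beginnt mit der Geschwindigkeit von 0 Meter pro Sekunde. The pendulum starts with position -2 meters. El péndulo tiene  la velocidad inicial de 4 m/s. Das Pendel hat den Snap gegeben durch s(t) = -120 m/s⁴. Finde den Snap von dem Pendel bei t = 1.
Aus der Gleichung für den Snap s(t) = -120, setzen wir t = 1 ein und erhalten s = -120.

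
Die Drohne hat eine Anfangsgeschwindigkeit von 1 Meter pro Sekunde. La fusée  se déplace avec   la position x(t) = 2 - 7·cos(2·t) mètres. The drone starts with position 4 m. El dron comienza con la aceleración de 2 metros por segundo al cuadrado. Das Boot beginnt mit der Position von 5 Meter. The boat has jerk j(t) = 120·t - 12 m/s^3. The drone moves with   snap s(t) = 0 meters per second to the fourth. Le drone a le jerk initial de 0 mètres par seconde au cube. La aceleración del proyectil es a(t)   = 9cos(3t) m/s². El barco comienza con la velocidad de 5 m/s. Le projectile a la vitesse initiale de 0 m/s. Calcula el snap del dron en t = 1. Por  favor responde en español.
Tenemos el snap s(t) = 0. Sustituyendo t = 1: s(1) = 0.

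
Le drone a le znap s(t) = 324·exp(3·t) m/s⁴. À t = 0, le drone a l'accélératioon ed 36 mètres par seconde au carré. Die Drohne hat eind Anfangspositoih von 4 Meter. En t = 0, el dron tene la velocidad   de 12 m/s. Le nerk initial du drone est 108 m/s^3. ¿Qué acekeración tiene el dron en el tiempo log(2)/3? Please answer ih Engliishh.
Starting from snap s(t) = 324·exp(3·t), we take 2 integrals. Finding the antiderivative of s(t) and using j(0) = 108: j(t) = 108·exp(3·t). Finding the antiderivative of j(t) and using a(0) = 36: a(t) = 36·exp(3·t). From the given acceleration equation a(t) = 36·exp(3·t), we substitute t = log(2)/3 to get a = 72.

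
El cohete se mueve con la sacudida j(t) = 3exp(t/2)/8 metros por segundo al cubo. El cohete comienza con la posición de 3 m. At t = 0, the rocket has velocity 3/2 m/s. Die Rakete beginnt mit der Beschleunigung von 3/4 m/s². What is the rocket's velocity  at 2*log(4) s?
Starting from jerk j(t) = 3·exp(t/2)/8, we take 2 integrals. Integrating jerk and using the initial condition a(0) = 3/4, we get a(t) = 3·exp(t/2)/4. The integral of acceleration, with v(0) = 3/2, gives velocity: v(t) = 3·exp(t/2)/2. From the given velocity equation v(t) = 3·exp(t/2)/2, we substitute t = 2*log(4) to get v = 6.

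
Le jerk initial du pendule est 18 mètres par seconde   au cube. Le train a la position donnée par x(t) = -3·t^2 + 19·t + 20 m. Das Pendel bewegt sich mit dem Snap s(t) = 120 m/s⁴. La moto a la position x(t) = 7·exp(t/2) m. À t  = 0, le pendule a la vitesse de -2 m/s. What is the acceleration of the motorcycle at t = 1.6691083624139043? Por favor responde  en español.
Debemos derivar nuestra ecuación de la posición x(t) = 7·exp(t/2) 2 veces. La derivada de la posición da la velocidad: v(t) = 7·exp(t/2)/2. Tomando d/dt de v(t), encontramos a(t) = 7·exp(t/2)/4. Usando a(t) = 7·exp(t/2)/4 y sustituyendo t = 1.6691083624139043, encontramos a = 4.03162680879303.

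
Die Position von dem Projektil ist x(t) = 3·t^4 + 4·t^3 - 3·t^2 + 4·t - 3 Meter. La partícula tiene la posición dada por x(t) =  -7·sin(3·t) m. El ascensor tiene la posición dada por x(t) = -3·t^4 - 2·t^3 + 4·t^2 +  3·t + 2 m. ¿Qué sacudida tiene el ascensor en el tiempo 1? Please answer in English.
Starting from position x(t) = -3·t^4 - 2·t^3 + 4·t^2 + 3·t + 2, we take 3 derivatives. Taking d/dt of x(t), we find v(t) = -12·t^3 - 6·t^2 + 8·t + 3. Taking d/dt of v(t), we find a(t) = -36·t^2 - 12·t + 8. Taking d/dt of a(t), we find j(t) = -72·t - 12. Using j(t) = -72·t - 12 and substituting t = 1, we find j = -84.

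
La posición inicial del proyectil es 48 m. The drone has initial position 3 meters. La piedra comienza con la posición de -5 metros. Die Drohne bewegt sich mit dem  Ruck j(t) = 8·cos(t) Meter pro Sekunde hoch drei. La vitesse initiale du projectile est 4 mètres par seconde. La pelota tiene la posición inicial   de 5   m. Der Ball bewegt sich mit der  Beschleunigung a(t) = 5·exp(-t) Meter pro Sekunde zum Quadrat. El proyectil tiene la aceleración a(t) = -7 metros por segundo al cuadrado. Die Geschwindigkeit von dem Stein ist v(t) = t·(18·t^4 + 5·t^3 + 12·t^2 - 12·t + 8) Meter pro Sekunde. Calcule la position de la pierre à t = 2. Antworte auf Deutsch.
Wir müssen unsere Gleichung für die Geschwindigkeit v(t) = t·(18·t^4 + 5·t^3 + 12·t^2 - 12·t + 8) 1-mal integrieren. Mit ∫v(t)dt und Anwendung von x(0) = -5, finden wir x(t) = 3·t^6 + t^5 + 3·t^4 - 4·t^3 + 4·t^2 - 5. Wir haben die Position x(t) = 3·t^6 + t^5 + 3·t^4 - 4·t^3 + 4·t^2 - 5. Durch Einsetzen von t = 2: x(2) = 251.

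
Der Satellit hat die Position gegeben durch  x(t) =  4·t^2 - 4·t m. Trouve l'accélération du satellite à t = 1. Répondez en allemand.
Ausgehend von der Position x(t) = 4·t^2 - 4·t, nehmen wir 2 Ableitungen. Die Ableitung von der Position ergibt die Geschwindigkeit: v(t) = 8·t - 4. Mit d/dt von v(t) finden wir a(t) = 8. Mit a(t) = 8 und Einsetzen von t = 1, finden wir a = 8.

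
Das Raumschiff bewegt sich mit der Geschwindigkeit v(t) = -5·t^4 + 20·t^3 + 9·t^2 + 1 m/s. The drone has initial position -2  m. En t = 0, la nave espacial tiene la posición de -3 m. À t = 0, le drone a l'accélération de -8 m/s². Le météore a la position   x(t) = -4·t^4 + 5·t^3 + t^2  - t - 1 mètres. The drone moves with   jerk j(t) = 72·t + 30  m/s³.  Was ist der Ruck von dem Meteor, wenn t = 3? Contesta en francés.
Pour résoudre ceci, nous devons prendre 3 dérivées de notre équation de la position x(t) = -4·t^4 + 5·t^3 + t^2 - t - 1. En dérivant la position, nous obtenons la vitesse: v(t) = -16·t^3 + 15·t^2 + 2·t - 1. La dérivée de la vitesse donne l'accélération: a(t) = -48·t^2 + 30·t + 2. En dérivant l'accélération, nous obtenons le jerk: j(t) = 30 - 96·t. Nous avons le jerk j(t) = 30 - 96·t. En substituant t = 3: j(3) = -258.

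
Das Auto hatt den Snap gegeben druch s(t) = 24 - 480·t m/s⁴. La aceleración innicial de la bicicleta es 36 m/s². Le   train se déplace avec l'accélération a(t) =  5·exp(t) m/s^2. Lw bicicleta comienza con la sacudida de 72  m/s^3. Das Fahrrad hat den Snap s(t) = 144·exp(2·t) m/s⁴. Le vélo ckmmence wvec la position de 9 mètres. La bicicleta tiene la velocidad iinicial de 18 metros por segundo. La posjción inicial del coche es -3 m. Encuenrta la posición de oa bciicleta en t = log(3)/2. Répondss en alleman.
Ausgehend von dem Snap s(t) = 144·exp(2·t), nehmen wir 4 Stammfunktionen. Mit ∫s(t)dt und Anwendung von j(0) = 72, finden wir j(t) = 72·exp(2·t). Mit ∫j(t)dt und Anwendung von a(0) = 36, finden wir a(t) = 36·exp(2·t). Das Integral von der Beschleunigung, mit v(0) = 18, ergibt die Geschwindigkeit: v(t) = 18·exp(2·t). Das Integral von der Geschwindigkeit ist die Position. Mit x(0) = 9 erhalten wir x(t) = 9·exp(2·t). Mit x(t) = 9·exp(2·t) und Einsetzen von t = log(3)/2, finden wir x = 27.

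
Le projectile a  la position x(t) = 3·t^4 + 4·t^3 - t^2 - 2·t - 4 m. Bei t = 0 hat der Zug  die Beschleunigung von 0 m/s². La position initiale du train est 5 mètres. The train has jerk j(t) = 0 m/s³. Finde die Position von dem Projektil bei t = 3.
Aus der Gleichung für die Position x(t) = 3·t^4 + 4·t^3 - t^2 - 2·t - 4, setzen wir t = 3 ein und erhalten x = 332.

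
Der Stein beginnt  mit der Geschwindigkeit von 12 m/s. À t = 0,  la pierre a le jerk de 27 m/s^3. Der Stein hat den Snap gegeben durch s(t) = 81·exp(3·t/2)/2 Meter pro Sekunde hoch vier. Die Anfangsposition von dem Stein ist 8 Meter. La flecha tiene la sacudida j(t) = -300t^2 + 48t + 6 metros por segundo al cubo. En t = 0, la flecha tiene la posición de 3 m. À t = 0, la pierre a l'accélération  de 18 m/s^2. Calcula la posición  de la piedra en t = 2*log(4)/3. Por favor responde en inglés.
Starting from snap s(t) = 81·exp(3·t/2)/2, we take 4 antiderivatives. The integral of snap, with j(0) = 27, gives jerk: j(t) = 27·exp(3·t/2). Finding the integral of j(t) and using a(0) = 18: a(t) = 18·exp(3·t/2). Integrating acceleration and using the initial condition v(0) = 12, we get v(t) = 12·exp(3·t/2). The integral of velocity, with x(0) = 8, gives position: x(t) = 8·exp(3·t/2). Using x(t) = 8·exp(3·t/2) and substituting t = 2*log(4)/3, we find x = 32.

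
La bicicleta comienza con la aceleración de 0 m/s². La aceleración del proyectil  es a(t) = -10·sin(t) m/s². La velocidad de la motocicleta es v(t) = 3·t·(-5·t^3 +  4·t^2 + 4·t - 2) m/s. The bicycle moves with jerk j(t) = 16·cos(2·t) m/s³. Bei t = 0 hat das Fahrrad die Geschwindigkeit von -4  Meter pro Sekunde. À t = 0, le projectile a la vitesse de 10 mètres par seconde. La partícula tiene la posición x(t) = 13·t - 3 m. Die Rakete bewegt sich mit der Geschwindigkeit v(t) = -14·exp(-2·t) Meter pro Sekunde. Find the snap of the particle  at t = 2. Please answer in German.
Wir müssen unsere Gleichung für die Position x(t) = 13·t - 3 4-mal ableiten. Die Ableitung von der Position ergibt die Geschwindigkeit: v(t) = 13. Die Ableitung von der Geschwindigkeit ergibt die Beschleunigung: a(t) = 0. Die Ableitung von der Beschleunigung ergibt den Ruck: j(t) = 0. Durch Ableiten von dem Ruck erhalten wir den Snap: s(t) = 0. Mit s(t) = 0 und Einsetzen von t = 2, finden wir s = 0.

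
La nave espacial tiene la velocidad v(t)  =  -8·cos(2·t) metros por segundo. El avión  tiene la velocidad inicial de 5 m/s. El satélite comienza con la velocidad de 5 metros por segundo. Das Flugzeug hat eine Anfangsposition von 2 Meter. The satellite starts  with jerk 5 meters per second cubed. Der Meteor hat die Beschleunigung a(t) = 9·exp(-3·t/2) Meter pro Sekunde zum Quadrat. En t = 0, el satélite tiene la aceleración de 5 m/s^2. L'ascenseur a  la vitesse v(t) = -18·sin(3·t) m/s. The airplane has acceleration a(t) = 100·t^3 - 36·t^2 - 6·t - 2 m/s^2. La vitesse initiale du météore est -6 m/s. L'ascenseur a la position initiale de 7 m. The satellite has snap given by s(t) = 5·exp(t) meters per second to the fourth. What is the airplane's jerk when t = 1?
To solve this, we need to take 1 derivative of our acceleration equation a(t) = 100·t^3 - 36·t^2 - 6·t - 2. The derivative of acceleration gives jerk: j(t) = 300·t^2 - 72·t - 6. We have jerk j(t) = 300·t^2 - 72·t - 6. Substituting t = 1: j(1) = 222.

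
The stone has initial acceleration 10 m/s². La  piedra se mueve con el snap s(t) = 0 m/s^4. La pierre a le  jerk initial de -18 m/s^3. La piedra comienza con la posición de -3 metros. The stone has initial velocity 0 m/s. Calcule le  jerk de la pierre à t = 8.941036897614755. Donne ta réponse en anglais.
Starting from snap s(t) = 0, we take 1 integral. The antiderivative of snap, with j(0) = -18, gives jerk: j(t) = -18. From the given jerk equation j(t) = -18, we substitute t = 8.941036897614755 to get j = -18.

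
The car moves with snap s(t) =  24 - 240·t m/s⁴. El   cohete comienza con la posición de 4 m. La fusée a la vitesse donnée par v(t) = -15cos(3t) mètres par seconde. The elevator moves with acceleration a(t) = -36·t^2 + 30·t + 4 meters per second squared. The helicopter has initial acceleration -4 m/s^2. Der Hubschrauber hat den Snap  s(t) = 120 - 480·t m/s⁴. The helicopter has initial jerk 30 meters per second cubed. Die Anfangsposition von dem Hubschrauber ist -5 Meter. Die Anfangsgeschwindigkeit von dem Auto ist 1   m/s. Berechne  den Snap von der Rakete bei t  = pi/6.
Ausgehend von der Geschwindigkeit v(t) = -15·cos(3·t), nehmen wir 3 Ableitungen. Die Ableitung von der Geschwindigkeit ergibt die Beschleunigung: a(t) = 45·sin(3·t). Die Ableitung von der Beschleunigung ergibt den Ruck: j(t) = 135·cos(3·t). Mit d/dt von j(t) finden wir s(t) = -405·sin(3·t). Mit s(t) = -405·sin(3·t) und Einsetzen von t = pi/6, finden wir s = -405.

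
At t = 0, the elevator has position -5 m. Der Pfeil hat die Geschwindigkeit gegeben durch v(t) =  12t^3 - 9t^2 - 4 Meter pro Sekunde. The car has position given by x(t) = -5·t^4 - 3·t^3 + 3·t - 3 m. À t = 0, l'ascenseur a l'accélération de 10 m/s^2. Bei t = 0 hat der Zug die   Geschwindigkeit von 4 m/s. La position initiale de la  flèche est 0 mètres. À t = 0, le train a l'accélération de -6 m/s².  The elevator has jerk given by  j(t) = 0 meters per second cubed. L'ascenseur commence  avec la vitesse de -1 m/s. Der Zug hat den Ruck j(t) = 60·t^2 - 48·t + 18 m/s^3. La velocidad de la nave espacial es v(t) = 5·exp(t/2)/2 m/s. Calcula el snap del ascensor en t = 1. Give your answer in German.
Wir müssen unsere Gleichung für den Ruck j(t) = 0 1-mal ableiten. Durch Ableiten von dem Ruck erhalten wir den Snap: s(t) = 0. Mit s(t) = 0 und Einsetzen von t = 1, finden wir s = 0.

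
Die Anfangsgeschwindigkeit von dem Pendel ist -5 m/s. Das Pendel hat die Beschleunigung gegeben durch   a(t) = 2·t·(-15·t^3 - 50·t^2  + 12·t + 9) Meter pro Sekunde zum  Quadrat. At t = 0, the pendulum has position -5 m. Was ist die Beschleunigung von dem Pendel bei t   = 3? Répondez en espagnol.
Usando a(t) = 2·t·(-15·t^3 - 50·t^2 + 12·t + 9) y sustituyendo t = 3, encontramos a = -4860.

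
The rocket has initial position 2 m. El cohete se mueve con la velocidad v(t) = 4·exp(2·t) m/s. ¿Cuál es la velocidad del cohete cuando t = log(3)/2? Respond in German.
Mit v(t) = 4·exp(2·t) und Einsetzen von t = log(3)/2, finden wir v = 12.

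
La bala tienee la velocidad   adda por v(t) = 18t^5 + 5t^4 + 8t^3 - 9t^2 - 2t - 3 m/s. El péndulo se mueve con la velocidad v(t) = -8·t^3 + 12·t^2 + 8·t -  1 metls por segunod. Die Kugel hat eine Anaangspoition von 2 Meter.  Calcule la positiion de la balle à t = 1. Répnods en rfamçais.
Nous devons trouver la primitive de notre équation de la vitesse v(t) = 18·t^5 + 5·t^4 + 8·t^3 - 9·t^2 - 2·t - 3 1 fois. L'intégrale de la vitesse, avec x(0) = 2, donne la position: x(t) = 3·t^6 + t^5 + 2·t^4 - 3·t^3 - t^2 - 3·t + 2. Nous avons la position x(t) = 3·t^6 + t^5 + 2·t^4 - 3·t^3 - t^2 - 3·t + 2. En substituant t = 1: x(1) = 1.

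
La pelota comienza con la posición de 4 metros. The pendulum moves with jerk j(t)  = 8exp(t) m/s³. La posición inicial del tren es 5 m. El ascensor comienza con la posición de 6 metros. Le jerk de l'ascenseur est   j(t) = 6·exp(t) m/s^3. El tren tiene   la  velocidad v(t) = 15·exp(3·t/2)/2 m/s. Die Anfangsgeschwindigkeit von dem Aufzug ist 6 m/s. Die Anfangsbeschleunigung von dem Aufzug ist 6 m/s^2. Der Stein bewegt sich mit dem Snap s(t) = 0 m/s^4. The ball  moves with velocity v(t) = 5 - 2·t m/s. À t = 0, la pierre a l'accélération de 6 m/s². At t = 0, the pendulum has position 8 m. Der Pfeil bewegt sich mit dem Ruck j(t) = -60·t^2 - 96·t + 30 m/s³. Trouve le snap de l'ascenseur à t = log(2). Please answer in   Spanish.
Partiendo de la sacudida j(t) = 6·exp(t), tomamos 1 derivada. Derivando la sacudida, obtenemos el snap: s(t) = 6·exp(t). Usando s(t) = 6·exp(t) y sustituyendo t = log(2), encontramos s = 12.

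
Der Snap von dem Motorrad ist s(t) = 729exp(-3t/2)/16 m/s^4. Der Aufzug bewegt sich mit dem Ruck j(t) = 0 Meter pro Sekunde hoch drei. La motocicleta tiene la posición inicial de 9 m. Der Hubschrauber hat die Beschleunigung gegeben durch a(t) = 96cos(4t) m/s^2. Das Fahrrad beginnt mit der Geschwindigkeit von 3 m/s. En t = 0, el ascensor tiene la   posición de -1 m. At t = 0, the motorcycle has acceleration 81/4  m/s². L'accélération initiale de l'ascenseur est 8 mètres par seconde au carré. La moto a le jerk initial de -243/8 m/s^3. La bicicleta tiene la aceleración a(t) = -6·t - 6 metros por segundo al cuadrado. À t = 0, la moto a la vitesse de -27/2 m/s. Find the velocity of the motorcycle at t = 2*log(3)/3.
We need to integrate our snap equation s(t) = 729·exp(-3·t/2)/16 3 times. The antiderivative of snap, with j(0) = -243/8, gives jerk: j(t) = -243·exp(-3·t/2)/8. The integral of jerk, with a(0) = 81/4, gives acceleration: a(t) = 81·exp(-3·t/2)/4. The integral of acceleration is velocity. Using v(0) = -27/2, we get v(t) = -27·exp(-3·t/2)/2. From the given velocity equation v(t) = -27·exp(-3·t/2)/2, we substitute t = 2*log(3)/3 to get v = -9/2.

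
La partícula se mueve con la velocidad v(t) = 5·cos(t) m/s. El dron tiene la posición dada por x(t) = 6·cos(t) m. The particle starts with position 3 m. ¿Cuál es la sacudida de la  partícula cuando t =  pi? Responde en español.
Para resolver esto, necesitamos tomar 2 derivadas de nuestra ecuación de la velocidad v(t) = 5·cos(t). Derivando la velocidad, obtenemos la aceleración: a(t) = -5·sin(t). La derivada de la aceleración da la sacudida: j(t) = -5·cos(t). De la ecuación de la sacudida j(t) = -5·cos(t), sustituimos t = pi para obtener j = 5.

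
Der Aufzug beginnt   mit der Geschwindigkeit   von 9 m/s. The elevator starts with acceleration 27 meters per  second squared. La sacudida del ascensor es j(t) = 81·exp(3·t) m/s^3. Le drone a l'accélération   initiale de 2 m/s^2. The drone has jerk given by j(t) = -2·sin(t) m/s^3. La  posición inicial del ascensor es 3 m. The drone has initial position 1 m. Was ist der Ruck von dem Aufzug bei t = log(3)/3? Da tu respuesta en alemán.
Aus der Gleichung für den Ruck j(t) = 81·exp(3·t), setzen wir t = log(3)/3 ein und erhalten j = 243.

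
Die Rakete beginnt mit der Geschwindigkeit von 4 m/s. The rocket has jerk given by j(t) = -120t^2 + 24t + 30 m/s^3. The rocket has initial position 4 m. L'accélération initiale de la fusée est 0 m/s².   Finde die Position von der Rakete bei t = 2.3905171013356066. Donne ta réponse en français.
Nous devons trouver la primitive de notre équation du jerk j(t) = -120·t^2 + 24·t + 30 3 fois. La primitive du jerk est l'accélération. En utilisant a(0) = 0, nous obtenons a(t) = 2·t·(-20·t^2 + 6·t + 15). L'intégrale de l'accélération, avec v(0) = 4, donne la vitesse: v(t) = -10·t^4 + 4·t^3 + 15·t^2 + 4. En intégrant la vitesse et en utilisant la condition initiale x(0) = 4, nous obtenons x(t) = -2·t^5 + t^4 + 5·t^3 + 4·t + 4. En utilisant x(t) = -2·t^5 + t^4 + 5·t^3 + 4·t + 4 et en substituant t = 2.3905171013356066, nous trouvons x = -41.6087340469902.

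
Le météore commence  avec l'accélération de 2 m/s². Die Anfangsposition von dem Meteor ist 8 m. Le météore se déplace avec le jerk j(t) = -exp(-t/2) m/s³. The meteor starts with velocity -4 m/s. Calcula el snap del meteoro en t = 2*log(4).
Debemos derivar nuestra ecuación de la sacudida j(t) = -exp(-t/2) 1 vez. Tomando d/dt de j(t), encontramos s(t) = exp(-t/2)/2. De la ecuación del snap s(t) = exp(-t/2)/2, sustituimos t = 2*log(4) para obtener s = 1/8.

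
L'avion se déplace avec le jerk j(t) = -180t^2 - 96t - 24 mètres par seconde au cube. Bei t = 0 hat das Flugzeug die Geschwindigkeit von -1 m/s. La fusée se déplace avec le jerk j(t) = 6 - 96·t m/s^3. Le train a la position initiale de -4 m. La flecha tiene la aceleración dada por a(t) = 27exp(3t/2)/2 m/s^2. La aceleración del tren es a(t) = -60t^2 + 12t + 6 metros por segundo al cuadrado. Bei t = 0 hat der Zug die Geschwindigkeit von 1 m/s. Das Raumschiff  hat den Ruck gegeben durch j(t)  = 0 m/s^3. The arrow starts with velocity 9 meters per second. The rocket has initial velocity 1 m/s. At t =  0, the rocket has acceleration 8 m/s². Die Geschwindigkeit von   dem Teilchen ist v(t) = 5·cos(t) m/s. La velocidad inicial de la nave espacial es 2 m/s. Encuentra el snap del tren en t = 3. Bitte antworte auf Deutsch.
Um dies zu lösen, müssen wir 2 Ableitungen unserer Gleichung für die Beschleunigung a(t) = -60·t^2 + 12·t + 6 nehmen. Durch Ableiten von der Beschleunigung erhalten wir den Ruck: j(t) = 12 - 120·t. Mit d/dt von j(t) finden wir s(t) = -120. Aus der Gleichung für den Snap s(t) = -120, setzen wir t = 3 ein und erhalten s = -120.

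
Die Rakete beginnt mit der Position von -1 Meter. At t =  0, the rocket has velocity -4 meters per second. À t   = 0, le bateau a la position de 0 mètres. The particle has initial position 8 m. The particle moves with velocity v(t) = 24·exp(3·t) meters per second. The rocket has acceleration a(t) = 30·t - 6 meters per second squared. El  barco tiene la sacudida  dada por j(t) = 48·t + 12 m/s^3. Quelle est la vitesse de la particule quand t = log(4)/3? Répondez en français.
Nous avons la vitesse v(t) = 24·exp(3·t). En substituant t = log(4)/3: v(log(4)/3) = 96.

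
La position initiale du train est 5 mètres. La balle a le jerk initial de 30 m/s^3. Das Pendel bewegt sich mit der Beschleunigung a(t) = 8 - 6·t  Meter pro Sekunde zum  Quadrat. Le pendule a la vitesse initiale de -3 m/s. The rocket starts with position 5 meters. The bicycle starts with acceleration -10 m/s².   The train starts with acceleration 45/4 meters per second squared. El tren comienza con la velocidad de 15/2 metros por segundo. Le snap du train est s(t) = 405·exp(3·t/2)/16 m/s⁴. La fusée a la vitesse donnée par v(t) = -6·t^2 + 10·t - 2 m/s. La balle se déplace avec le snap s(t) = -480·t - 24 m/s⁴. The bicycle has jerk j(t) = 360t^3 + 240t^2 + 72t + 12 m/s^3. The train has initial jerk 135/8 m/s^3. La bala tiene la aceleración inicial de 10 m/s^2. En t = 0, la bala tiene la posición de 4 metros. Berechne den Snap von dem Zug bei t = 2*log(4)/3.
Wir haben den Snap s(t) = 405·exp(3·t/2)/16. Durch Einsetzen von t = 2*log(4)/3: s(2*log(4)/3) = 405/4.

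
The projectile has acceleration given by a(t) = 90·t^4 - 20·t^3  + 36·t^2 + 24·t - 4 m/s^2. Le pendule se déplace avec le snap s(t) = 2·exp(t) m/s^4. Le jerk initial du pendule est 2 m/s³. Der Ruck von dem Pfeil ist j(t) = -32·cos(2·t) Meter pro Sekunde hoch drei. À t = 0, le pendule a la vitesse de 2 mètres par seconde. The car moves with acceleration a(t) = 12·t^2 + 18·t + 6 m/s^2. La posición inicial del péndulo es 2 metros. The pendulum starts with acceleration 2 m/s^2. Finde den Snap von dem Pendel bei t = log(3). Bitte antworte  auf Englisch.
Using s(t) = 2·exp(t) and substituting t = log(3), we find s = 6.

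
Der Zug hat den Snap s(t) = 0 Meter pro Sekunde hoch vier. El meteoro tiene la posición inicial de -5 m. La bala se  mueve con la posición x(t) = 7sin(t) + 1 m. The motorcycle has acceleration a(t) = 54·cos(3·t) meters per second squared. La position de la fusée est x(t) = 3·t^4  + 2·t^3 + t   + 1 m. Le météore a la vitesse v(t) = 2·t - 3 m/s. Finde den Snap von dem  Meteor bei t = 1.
Wir müssen unsere Gleichung für die Geschwindigkeit v(t) = 2·t - 3 3-mal ableiten. Durch Ableiten von der Geschwindigkeit erhalten wir die Beschleunigung: a(t) = 2. Durch Ableiten von der Beschleunigung erhalten wir den Ruck: j(t) = 0. Mit d/dt von j(t) finden wir s(t) = 0. Mit s(t) = 0 und Einsetzen von t = 1, finden wir s = 0.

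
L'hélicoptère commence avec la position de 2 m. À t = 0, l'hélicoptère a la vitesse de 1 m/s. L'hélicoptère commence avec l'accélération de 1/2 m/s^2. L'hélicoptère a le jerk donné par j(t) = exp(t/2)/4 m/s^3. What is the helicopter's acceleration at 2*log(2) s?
We need to integrate our jerk equation j(t) = exp(t/2)/4 1 time. Finding the antiderivative of j(t) and using a(0) = 1/2: a(t) = exp(t/2)/2. We have acceleration a(t) = exp(t/2)/2. Substituting t = 2*log(2): a(2*log(2)) = 1.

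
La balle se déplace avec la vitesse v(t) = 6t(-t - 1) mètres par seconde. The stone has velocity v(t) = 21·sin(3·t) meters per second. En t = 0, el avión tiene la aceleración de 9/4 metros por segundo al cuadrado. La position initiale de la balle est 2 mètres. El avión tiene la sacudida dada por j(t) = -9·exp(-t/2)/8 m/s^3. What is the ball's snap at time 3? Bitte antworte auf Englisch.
To solve this, we need to take 3 derivatives of our velocity equation v(t) = 6·t·(-t - 1). Taking d/dt of v(t), we find a(t) = -12·t - 6. Taking d/dt of a(t), we find j(t) = -12. The derivative of jerk gives snap: s(t) = 0. Using s(t) = 0 and substituting t = 3, we find s = 0.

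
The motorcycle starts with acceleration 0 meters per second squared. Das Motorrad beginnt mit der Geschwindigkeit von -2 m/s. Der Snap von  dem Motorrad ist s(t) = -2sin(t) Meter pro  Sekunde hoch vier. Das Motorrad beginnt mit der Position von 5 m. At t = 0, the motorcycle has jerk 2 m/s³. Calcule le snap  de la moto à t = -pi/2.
En utilisant s(t) = -2·sin(t) et en substituant t = -pi/2, nous trouvons s = 2.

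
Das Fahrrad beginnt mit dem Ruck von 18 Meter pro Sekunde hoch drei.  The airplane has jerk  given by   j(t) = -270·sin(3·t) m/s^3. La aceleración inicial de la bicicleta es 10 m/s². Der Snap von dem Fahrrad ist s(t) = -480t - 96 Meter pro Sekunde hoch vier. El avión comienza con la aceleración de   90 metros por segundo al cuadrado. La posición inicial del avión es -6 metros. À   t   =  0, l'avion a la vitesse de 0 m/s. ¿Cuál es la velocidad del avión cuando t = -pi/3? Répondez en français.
Pour résoudre ceci, nous devons prendre 2 intégrales de notre équation du jerk j(t) = -270·sin(3·t). En intégrant le jerk et en utilisant la condition initiale a(0) = 90, nous obtenons a(t) = 90·cos(3·t). En intégrant l'accélération et en utilisant la condition initiale v(0) = 0, nous obtenons v(t) = 30·sin(3·t). Nous avons la vitesse v(t) = 30·sin(3·t). En substituant t = -pi/3: v(-pi/3) = 0.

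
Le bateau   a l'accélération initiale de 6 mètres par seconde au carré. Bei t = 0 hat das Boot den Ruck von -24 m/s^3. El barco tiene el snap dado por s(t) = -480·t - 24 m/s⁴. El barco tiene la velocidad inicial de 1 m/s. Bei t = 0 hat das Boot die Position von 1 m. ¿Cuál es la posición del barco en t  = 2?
Necesitamos integrar nuestra ecuación del snap s(t) = -480·t - 24 4 veces. La integral del snap, con j(0) = -24, da la sacudida: j(t) = -240·t^2 - 24·t - 24. La integral de la sacudida, con a(0) = 6, da la aceleración: a(t) = -80·t^3 - 12·t^2 - 24·t + 6. La antiderivada de la aceleración, con v(0) = 1, da la velocidad: v(t) = -20·t^4 - 4·t^3 - 12·t^2 + 6·t + 1. La antiderivada de la velocidad, con x(0) = 1, da la posición: x(t) = -4·t^5 - t^4 - 4·t^3 + 3·t^2 + t + 1. Tenemos la posición x(t) = -4·t^5 - t^4 - 4·t^3 + 3·t^2 + t + 1. Sustituyendo t = 2: x(2) = -161.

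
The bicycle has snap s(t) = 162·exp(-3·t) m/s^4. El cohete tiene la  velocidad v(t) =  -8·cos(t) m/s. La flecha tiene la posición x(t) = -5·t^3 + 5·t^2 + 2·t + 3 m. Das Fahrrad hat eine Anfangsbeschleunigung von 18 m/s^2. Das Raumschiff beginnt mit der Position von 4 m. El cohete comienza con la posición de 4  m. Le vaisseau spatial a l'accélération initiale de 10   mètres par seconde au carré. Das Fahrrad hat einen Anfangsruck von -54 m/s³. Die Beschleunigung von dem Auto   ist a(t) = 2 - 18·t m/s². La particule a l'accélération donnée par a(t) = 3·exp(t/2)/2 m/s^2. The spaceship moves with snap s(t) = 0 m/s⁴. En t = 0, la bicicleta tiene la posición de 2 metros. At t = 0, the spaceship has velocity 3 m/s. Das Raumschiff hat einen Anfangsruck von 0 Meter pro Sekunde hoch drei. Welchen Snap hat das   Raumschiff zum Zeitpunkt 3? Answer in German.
Wir haben den Snap s(t) = 0. Durch Einsetzen von t = 3: s(3) = 0.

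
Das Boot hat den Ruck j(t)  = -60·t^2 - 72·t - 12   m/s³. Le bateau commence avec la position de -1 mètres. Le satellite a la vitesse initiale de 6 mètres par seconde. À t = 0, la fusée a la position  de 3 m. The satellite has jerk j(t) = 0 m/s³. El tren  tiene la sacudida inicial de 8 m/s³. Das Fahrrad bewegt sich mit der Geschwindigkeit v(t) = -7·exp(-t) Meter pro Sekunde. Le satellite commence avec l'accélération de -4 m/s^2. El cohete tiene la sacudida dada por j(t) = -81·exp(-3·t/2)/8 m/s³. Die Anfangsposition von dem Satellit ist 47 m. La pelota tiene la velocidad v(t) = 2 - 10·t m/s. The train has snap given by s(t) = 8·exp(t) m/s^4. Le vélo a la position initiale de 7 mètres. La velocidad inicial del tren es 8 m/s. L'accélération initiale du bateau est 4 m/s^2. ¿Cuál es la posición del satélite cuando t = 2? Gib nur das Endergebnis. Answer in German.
Die Antwort ist 51.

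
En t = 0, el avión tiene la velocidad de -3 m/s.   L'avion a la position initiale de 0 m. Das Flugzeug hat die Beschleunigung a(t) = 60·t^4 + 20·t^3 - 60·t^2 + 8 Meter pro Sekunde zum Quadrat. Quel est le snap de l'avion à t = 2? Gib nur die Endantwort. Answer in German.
s(2) = 3000.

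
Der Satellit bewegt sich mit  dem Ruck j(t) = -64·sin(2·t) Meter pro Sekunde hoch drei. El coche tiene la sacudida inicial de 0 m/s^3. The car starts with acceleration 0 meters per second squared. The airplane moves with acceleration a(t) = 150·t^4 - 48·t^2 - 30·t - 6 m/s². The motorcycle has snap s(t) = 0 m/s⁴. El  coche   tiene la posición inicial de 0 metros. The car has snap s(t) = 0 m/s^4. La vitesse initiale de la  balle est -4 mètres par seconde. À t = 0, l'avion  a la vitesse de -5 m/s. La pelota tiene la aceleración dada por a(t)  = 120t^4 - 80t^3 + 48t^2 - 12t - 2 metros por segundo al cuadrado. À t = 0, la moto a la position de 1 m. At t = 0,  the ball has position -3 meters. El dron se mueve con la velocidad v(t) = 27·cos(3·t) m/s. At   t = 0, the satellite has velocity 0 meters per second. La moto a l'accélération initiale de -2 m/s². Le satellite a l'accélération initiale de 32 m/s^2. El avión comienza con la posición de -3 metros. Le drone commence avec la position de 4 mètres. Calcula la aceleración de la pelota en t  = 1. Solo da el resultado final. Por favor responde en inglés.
a(1) = 74.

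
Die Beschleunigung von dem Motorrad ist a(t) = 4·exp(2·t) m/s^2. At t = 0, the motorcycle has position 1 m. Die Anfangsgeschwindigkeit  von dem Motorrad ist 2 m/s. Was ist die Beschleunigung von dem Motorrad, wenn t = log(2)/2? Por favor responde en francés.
De l'équation de l'accélération a(t) = 4·exp(2·t), nous substituons t = log(2)/2 pour obtenir a = 8.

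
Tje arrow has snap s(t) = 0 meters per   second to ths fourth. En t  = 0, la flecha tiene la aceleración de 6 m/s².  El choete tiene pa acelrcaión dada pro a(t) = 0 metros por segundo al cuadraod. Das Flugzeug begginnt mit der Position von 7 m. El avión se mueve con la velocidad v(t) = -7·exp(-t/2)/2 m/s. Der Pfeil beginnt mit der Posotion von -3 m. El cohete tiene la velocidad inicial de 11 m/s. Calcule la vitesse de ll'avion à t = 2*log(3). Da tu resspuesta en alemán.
Mit v(t) = -7·exp(-t/2)/2 und Einsetzen von t = 2*log(3), finden wir v = -7/6.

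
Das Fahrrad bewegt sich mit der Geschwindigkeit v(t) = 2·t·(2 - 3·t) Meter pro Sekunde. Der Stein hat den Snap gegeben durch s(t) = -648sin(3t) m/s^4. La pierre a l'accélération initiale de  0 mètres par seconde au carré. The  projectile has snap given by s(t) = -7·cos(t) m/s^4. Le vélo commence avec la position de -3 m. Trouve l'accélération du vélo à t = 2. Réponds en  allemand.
Wir müssen unsere Gleichung für die Geschwindigkeit v(t) = 2·t·(2 - 3·t) 1-mal ableiten. Die Ableitung von der Geschwindigkeit ergibt die Beschleunigung: a(t) = 4 - 12·t. Aus der Gleichung für die Beschleunigung a(t) = 4 - 12·t, setzen wir t = 2 ein und erhalten a = -20.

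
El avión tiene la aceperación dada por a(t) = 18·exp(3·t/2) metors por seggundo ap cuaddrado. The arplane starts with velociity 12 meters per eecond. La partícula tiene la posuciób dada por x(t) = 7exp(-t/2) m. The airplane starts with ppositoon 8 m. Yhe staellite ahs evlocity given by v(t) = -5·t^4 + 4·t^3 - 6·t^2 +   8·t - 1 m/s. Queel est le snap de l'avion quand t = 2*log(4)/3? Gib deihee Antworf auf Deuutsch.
Um dies zu lösen, müssen wir 2 Ableitungen unserer Gleichung für die Beschleunigung a(t) = 18·exp(3·t/2) nehmen. Durch Ableiten von der Beschleunigung erhalten wir den Ruck: j(t) = 27·exp(3·t/2). Die Ableitung von dem Ruck ergibt den Snap: s(t) = 81·exp(3·t/2)/2. Wir haben den Snap s(t) = 81·exp(3·t/2)/2. Durch Einsetzen von t = 2*log(4)/3: s(2*log(4)/3) = 162.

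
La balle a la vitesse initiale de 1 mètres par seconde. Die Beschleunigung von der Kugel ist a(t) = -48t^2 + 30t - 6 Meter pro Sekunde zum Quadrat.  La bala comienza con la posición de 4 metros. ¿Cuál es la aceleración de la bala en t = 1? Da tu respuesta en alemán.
Mit a(t) = -48·t^2 + 30·t - 6 und Einsetzen von t = 1, finden wir a = -24.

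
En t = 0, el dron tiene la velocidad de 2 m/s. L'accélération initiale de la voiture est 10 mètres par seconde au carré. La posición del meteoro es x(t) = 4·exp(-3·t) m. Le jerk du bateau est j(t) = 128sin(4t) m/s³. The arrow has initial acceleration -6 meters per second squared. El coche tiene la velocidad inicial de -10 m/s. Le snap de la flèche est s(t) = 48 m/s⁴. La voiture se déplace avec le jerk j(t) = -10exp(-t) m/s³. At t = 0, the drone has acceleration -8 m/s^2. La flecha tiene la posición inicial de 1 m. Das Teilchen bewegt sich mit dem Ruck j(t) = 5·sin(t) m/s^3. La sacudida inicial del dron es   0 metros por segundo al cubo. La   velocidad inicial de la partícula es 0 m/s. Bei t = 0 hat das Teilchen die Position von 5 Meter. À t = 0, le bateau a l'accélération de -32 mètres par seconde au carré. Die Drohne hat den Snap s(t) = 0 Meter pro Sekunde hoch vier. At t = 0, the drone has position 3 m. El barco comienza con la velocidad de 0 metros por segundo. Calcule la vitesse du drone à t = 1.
Nous devons intégrer notre équation du snap s(t) = 0 3 fois. En intégrant le snap et en utilisant la condition initiale j(0) = 0, nous obtenons j(t) = 0. En prenant ∫j(t)dt et en appliquant a(0) = -8, nous trouvons a(t) = -8. En prenant ∫a(t)dt et en appliquant v(0) = 2, nous trouvons v(t) = 2 - 8·t. Nous avons la vitesse v(t) = 2 - 8·t. En substituant t = 1: v(1) = -6.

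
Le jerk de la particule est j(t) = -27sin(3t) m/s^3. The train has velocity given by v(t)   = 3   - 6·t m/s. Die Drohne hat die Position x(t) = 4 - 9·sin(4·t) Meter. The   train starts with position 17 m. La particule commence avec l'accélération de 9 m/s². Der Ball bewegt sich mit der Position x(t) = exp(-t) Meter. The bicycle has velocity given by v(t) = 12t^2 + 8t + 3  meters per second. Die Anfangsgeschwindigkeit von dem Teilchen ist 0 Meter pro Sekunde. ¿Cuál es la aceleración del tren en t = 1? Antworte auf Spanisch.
Para resolver esto, necesitamos tomar 1 derivada de nuestra ecuación de la velocidad v(t) = 3 - 6·t. Tomando d/dt de v(t), encontramos a(t) = -6. Tenemos la aceleración a(t) = -6. Sustituyendo t = 1: a(1) = -6.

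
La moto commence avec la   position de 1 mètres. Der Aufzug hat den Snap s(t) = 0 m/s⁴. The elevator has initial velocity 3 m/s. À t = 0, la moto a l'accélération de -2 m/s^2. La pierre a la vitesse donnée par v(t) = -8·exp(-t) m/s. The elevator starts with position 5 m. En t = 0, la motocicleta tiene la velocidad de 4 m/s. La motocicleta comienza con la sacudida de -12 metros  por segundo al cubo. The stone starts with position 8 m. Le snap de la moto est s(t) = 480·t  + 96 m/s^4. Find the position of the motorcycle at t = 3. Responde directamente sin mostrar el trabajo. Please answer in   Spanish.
La respuesta es 1246.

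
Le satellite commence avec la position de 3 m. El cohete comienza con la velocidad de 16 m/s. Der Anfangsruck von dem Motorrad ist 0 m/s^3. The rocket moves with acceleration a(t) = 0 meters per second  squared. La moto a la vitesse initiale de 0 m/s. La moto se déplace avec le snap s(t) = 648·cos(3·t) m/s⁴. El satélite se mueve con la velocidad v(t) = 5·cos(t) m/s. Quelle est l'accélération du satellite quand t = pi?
En partant de la vitesse v(t) = 5·cos(t), nous prenons 1 dérivée. La dérivée de la vitesse donne l'accélération: a(t) = -5·sin(t). De l'équation de l'accélération a(t) = -5·sin(t), nous substituons t = pi pour obtenir a = 0.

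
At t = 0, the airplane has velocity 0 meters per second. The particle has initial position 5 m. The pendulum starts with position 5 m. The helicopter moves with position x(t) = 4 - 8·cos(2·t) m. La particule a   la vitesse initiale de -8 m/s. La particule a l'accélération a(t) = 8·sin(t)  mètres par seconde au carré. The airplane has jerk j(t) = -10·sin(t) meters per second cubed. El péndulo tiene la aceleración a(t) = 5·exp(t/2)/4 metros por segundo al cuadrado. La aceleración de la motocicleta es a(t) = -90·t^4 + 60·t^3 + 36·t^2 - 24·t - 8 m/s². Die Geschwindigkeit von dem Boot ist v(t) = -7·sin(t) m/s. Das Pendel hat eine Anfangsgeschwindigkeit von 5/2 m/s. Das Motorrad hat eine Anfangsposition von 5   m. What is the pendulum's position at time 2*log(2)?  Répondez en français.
Nous devons trouver l'intégrale de notre équation de l'accélération a(t) = 5·exp(t/2)/4 2 fois. La primitive de l'accélération est la vitesse. En utilisant v(0) = 5/2, nous obtenons v(t) = 5·exp(t/2)/2. L'intégrale de la vitesse est la position. En utilisant x(0) = 5, nous obtenons x(t) = 5·exp(t/2). Nous avons la position x(t) = 5·exp(t/2). En substituant t = 2*log(2): x(2*log(2)) = 10.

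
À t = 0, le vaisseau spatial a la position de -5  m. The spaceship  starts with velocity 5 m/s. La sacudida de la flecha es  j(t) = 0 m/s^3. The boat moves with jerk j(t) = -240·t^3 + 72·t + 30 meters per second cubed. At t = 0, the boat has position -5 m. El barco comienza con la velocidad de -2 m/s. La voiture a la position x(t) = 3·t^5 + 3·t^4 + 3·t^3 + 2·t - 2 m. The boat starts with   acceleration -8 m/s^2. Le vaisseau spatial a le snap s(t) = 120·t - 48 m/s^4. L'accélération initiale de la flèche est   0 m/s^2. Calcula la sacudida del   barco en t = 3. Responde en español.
Usando j(t) = -240·t^3 + 72·t + 30 y sustituyendo t = 3, encontramos j = -6234.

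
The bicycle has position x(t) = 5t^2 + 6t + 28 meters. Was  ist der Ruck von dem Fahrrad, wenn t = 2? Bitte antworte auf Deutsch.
Um dies zu lösen, müssen wir 3 Ableitungen unserer Gleichung für die Position x(t) = 5·t^2 + 6·t + 28 nehmen. Mit d/dt von x(t) finden wir v(t) = 10·t + 6. Mit d/dt von v(t) finden wir a(t) = 10. Mit d/dt von a(t) finden wir j(t) = 0. Mit j(t) = 0 und Einsetzen von t = 2, finden wir j = 0.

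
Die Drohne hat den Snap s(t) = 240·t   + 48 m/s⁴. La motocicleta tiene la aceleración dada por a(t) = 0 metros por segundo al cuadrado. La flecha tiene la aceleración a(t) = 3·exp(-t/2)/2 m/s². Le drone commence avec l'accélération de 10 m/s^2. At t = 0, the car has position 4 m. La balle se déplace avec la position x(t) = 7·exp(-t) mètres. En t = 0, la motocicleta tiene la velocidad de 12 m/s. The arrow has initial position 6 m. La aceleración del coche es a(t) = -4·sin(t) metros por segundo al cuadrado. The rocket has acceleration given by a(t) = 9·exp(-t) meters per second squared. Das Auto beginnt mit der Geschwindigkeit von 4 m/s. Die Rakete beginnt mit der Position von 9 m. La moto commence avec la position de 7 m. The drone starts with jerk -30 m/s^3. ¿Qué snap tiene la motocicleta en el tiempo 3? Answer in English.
Starting from acceleration a(t) = 0, we take 2 derivatives. Taking d/dt of a(t), we find j(t) = 0. The derivative of jerk gives snap: s(t) = 0. Using s(t) = 0 and substituting t = 3, we find s = 0.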